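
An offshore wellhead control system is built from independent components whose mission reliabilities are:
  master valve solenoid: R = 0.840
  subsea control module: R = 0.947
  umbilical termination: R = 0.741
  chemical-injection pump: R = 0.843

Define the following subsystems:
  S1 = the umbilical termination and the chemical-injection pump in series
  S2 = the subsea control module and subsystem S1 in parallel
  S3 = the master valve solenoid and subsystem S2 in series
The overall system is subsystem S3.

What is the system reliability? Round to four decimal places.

0.8233

Series (umbilical termination and chemical-injection pump): 0.741000 × 0.843000 = 0.624663
Parallel (subsea control module and [0.624663]): 1 − (1 − 0.947000)(1 − 0.624663) = 0.980107
Series (master valve solenoid and [0.980107]): 0.840000 × 0.980107 = 0.8233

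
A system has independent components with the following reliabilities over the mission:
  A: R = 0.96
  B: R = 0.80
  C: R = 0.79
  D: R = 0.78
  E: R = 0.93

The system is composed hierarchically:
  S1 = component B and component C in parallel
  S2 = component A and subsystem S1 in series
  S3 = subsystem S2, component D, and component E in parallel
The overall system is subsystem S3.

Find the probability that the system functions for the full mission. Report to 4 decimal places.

Parallel (B and C): 1 − (1 − 0.800000)(1 − 0.790000) = 0.958000
Series (A and [0.958000]): 0.960000 × 0.958000 = 0.919680
Parallel ([0.919680], D, and E): 1 − (1 − 0.919680)(1 − 0.780000)(1 − 0.930000) = 0.9988

0.9988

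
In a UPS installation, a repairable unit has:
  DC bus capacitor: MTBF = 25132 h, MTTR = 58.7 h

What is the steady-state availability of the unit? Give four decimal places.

A(DC bus capacitor) = MTBF/(MTBF+MTTR) = 25132/(25132+58.7) = 0.9977

0.9977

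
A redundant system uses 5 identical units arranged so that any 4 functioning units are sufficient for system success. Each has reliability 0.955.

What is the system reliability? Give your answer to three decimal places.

R = Σ_{i=4}^{5} C(5,i) p^i (1−p)^{5−i} with p = 0.955
C(5,4)·0.955^4·0.045^1 = 0.18715
C(5,5)·0.955^5·0.045^0 = 0.79436
Sum = 0.982

0.982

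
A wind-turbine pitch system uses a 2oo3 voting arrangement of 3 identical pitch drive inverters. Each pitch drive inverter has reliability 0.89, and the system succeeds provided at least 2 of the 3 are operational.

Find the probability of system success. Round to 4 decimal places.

0.9664

R = Σ_{i=2}^{3} C(3,i) p^i (1−p)^{3−i} with p = 0.89
C(3,2)·0.89^2·0.11^1 = 0.261393
C(3,3)·0.89^3·0.11^0 = 0.704969
Sum = 0.9664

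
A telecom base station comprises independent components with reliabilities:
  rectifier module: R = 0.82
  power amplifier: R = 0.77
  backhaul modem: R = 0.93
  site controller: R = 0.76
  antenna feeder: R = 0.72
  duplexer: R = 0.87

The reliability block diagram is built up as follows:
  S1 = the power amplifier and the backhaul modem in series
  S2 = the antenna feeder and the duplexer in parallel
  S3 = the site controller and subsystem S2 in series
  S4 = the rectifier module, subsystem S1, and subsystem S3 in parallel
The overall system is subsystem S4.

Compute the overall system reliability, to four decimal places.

Series (power amplifier and backhaul modem): 0.770000 × 0.930000 = 0.716100
Parallel (antenna feeder and duplexer): 1 − (1 − 0.720000)(1 − 0.870000) = 0.963600
Series (site controller and [0.963600]): 0.760000 × 0.963600 = 0.732336
Parallel (rectifier module, [0.716100], and [0.732336]): 1 − (1 − 0.820000)(1 − 0.716100)(1 − 0.732336) = 0.9863

0.9863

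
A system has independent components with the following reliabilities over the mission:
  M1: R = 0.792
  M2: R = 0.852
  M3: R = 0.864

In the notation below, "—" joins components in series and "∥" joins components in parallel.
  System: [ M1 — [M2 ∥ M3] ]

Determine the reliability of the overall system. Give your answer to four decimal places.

0.7761

Parallel (M2 and M3): 1 − (1 − 0.852000)(1 − 0.864000) = 0.979872
Series (M1 and [0.979872]): 0.792000 × 0.979872 = 0.7761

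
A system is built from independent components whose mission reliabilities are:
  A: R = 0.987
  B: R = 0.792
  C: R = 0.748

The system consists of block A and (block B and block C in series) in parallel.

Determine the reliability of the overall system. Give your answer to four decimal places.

Series (B and C): 0.792000 × 0.748000 = 0.592416
Parallel (A and [0.592416]): 1 − (1 − 0.987000)(1 − 0.592416) = 0.9947

0.9947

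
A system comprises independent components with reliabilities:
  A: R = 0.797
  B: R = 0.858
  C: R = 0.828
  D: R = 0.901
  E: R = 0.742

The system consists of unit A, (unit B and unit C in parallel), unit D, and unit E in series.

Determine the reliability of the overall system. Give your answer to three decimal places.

0.520

Parallel (B and C): 1 − (1 − 0.85800)(1 − 0.82800) = 0.97558
Series (A, [0.97558], D, and E): 0.79700 × 0.97558 × 0.90100 × 0.74200 = 0.520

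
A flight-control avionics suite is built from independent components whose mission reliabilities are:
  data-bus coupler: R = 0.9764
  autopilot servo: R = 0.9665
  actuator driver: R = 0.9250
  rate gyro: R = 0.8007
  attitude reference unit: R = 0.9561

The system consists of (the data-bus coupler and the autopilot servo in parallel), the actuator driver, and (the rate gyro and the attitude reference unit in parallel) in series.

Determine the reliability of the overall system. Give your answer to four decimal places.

0.9162

Parallel (data-bus coupler and autopilot servo): 1 − (1 − 0.976400)(1 − 0.966500) = 0.999209
Parallel (rate gyro and attitude reference unit): 1 − (1 − 0.800700)(1 − 0.956100) = 0.991251
Series ([0.999209], actuator driver, and [0.991251]): 0.999209 × 0.925000 × 0.991251 = 0.9162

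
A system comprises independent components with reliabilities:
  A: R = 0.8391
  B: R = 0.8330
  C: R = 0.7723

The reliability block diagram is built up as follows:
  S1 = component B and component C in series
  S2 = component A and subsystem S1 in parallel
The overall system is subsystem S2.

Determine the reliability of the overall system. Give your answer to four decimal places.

0.9426

Series (B and C): 0.833000 × 0.772300 = 0.643326
Parallel (A and [0.643326]): 1 − (1 − 0.839100)(1 − 0.643326) = 0.9426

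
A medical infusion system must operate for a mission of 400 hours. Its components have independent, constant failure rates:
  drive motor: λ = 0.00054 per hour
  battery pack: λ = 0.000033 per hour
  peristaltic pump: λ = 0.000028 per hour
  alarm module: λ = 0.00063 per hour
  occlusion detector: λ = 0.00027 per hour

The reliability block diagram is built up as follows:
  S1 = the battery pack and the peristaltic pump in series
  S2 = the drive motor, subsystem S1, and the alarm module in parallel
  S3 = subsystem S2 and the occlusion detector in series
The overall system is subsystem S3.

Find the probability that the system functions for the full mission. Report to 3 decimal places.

R(drive motor) = exp(−0.00054 × 400) = 0.80574
R(battery pack) = exp(−0.000033 × 400) = 0.98689
R(peristaltic pump) = exp(−0.000028 × 400) = 0.98886
R(alarm module) = exp(−0.00063 × 400) = 0.77724
R(occlusion detector) = exp(−0.00027 × 400) = 0.89763
Series (battery pack and peristaltic pump): 0.98689 × 0.98886 = 0.97590
Parallel (drive motor, [0.97590], and alarm module): 1 − (1 − 0.80574)(1 − 0.97590)(1 − 0.77724) = 0.99896
Series ([0.99896] and occlusion detector): 0.99896 × 0.89763 = 0.897

0.897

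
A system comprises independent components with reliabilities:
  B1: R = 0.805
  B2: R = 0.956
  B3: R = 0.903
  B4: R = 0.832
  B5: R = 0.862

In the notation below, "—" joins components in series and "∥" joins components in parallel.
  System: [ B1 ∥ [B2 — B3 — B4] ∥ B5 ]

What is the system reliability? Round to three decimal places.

0.992

Series (B2, B3, and B4): 0.95600 × 0.90300 × 0.83200 = 0.71824
Parallel (B1, [0.71824], and B5): 1 − (1 − 0.80500)(1 − 0.71824)(1 − 0.86200) = 0.992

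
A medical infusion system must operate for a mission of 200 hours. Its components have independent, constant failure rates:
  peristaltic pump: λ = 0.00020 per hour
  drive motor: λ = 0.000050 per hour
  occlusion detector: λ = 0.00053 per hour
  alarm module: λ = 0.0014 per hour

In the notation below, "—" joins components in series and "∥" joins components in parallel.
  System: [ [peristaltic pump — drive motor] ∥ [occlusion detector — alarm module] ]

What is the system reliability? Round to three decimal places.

0.984

R(peristaltic pump) = exp(−0.00020 × 200) = 0.96079
R(drive motor) = exp(−0.000050 × 200) = 0.99005
R(occlusion detector) = exp(−0.00053 × 200) = 0.89942
R(alarm module) = exp(−0.0014 × 200) = 0.75578
Series (peristaltic pump and drive motor): 0.96079 × 0.99005 = 0.95123
Series (occlusion detector and alarm module): 0.89942 × 0.75578 = 0.67976
Parallel ([0.95123] and [0.67976]): 1 − (1 − 0.95123)(1 − 0.67976) = 0.984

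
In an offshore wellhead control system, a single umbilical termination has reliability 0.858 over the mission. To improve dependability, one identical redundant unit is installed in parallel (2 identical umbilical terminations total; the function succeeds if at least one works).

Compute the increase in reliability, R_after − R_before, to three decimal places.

0.122

R_before = 0.858
R_after = 1 − (1 − 0.858)^2 = 0.980
ΔR = 0.980 − 0.858 = 0.122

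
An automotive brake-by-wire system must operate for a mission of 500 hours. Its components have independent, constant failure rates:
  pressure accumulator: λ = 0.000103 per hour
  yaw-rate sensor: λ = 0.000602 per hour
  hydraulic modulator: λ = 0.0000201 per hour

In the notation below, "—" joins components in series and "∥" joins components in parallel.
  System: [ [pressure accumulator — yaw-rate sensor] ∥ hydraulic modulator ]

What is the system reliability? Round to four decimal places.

0.9970

R(pressure accumulator) = exp(−0.000103 × 500) = 0.949804
R(yaw-rate sensor) = exp(−0.000602 × 500) = 0.740078
R(hydraulic modulator) = exp(−0.0000201 × 500) = 0.990000
Series (pressure accumulator and yaw-rate sensor): 0.949804 × 0.740078 = 0.702929
Parallel ([0.702929] and hydraulic modulator): 1 − (1 − 0.702929)(1 − 0.990000) = 0.9970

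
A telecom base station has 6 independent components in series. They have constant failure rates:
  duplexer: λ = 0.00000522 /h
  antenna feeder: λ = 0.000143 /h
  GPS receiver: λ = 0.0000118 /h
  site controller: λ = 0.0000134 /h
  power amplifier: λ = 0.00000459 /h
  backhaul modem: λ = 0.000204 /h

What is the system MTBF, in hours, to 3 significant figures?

Series of exponential components: λ_sys = Σ λ_i
λ_sys = 0.00000522 + 0.000143 + 0.0000118 + 0.0000134 + 0.00000459 + 0.000204 = 3.8201e-04 /h
MTBF = 1 / λ_sys = 2620 h

2620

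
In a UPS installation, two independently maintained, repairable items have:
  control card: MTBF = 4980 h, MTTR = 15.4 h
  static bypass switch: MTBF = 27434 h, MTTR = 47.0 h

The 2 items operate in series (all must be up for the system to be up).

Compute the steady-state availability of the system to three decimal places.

0.995

A(control card) = MTBF/(MTBF+MTTR) = 4980/(4980+15.4) = 0.996917
A(static bypass switch) = MTBF/(MTBF+MTTR) = 27434/(27434+47.0) = 0.998290
Series availability: 0.996917 × 0.998290 = 0.995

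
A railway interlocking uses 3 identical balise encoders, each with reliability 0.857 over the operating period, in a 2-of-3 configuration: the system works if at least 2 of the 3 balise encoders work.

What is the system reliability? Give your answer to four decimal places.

R = Σ_{i=2}^{3} C(3,i) p^i (1−p)^{3−i} with p = 0.857
C(3,2)·0.857^2·0.143^1 = 0.315079
C(3,3)·0.857^3·0.143^0 = 0.629423
Sum = 0.9445

0.9445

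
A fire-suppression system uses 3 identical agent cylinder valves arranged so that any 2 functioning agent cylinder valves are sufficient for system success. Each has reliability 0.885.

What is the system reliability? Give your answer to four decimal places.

0.9634

R = Σ_{i=2}^{3} C(3,i) p^i (1−p)^{3−i} with p = 0.885
C(3,2)·0.885^2·0.115^1 = 0.270213
C(3,3)·0.885^3·0.115^0 = 0.693154
Sum = 0.9634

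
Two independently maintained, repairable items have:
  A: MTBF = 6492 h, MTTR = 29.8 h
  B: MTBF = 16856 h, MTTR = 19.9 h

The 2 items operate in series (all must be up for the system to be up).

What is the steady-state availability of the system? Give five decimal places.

0.99426

A(A) = MTBF/(MTBF+MTTR) = 6492/(6492+29.8) = 0.995431
A(B) = MTBF/(MTBF+MTTR) = 16856/(16856+19.9) = 0.998821
Series availability: 0.995431 × 0.998821 = 0.99426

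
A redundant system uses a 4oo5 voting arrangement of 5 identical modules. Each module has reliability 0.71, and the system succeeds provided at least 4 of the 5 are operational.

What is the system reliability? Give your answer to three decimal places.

0.549

R = Σ_{i=4}^{5} C(5,i) p^i (1−p)^{5−i} with p = 0.71
C(5,4)·0.71^4·0.29^1 = 0.36847
C(5,5)·0.71^5·0.29^0 = 0.18042
Sum = 0.549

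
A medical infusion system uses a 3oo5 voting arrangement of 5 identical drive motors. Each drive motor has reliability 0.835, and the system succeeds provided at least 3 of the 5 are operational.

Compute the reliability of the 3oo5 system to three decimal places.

0.965

R = Σ_{i=3}^{5} C(5,i) p^i (1−p)^{5−i} with p = 0.835
C(5,3)·0.835^3·0.165^2 = 0.15850
C(5,4)·0.835^4·0.165^1 = 0.40105
C(5,5)·0.835^5·0.165^0 = 0.40591
Sum = 0.965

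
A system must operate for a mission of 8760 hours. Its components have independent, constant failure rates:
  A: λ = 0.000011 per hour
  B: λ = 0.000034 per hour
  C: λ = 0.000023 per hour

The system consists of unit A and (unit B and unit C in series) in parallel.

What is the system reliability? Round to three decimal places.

R(A) = exp(−0.000011 × 8760) = 0.90814
R(B) = exp(−0.000034 × 8760) = 0.74242
R(C) = exp(−0.000023 × 8760) = 0.81752
Series (B and C): 0.74242 × 0.81752 = 0.60694
Parallel (A and [0.60694]): 1 − (1 − 0.90814)(1 − 0.60694) = 0.964

0.964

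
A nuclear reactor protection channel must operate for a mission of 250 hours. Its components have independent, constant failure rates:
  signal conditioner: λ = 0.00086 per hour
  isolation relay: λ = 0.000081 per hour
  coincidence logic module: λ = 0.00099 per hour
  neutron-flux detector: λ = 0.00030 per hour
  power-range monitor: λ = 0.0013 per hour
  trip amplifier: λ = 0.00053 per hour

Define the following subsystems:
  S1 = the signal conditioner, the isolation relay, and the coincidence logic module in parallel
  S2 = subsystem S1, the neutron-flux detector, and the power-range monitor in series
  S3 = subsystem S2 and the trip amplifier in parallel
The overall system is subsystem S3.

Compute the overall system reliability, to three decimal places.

R(signal conditioner) = exp(−0.00086 × 250) = 0.80654
R(isolation relay) = exp(−0.000081 × 250) = 0.97995
R(coincidence logic module) = exp(−0.00099 × 250) = 0.78075
R(neutron-flux detector) = exp(−0.00030 × 250) = 0.92774
R(power-range monitor) = exp(−0.0013 × 250) = 0.72253
R(trip amplifier) = exp(−0.00053 × 250) = 0.87590
Parallel (signal conditioner, isolation relay, and coincidence logic module): 1 − (1 − 0.80654)(1 − 0.97995)(1 − 0.78075) = 0.99915
Series ([0.99915], neutron-flux detector, and power-range monitor): 0.99915 × 0.92774 × 0.72253 = 0.66975
Parallel ([0.66975] and trip amplifier): 1 − (1 − 0.66975)(1 − 0.87590) = 0.959

0.959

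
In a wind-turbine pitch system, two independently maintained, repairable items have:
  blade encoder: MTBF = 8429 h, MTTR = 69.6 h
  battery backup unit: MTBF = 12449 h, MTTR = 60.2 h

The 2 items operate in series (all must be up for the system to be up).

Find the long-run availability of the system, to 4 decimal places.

A(blade encoder) = MTBF/(MTBF+MTTR) = 8429/(8429+69.6) = 0.991810
A(battery backup unit) = MTBF/(MTBF+MTTR) = 12449/(12449+60.2) = 0.995188
Series availability: 0.991810 × 0.995188 = 0.9870

0.9870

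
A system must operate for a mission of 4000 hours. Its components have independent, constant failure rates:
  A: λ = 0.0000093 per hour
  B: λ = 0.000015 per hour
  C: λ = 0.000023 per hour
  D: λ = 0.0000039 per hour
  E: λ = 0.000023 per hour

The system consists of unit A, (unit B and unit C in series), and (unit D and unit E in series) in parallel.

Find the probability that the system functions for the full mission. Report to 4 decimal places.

0.9995

R(A) = exp(−0.0000093 × 4000) = 0.963483
R(B) = exp(−0.000015 × 4000) = 0.941765
R(C) = exp(−0.000023 × 4000) = 0.912105
R(D) = exp(−0.0000039 × 4000) = 0.984521
R(E) = exp(−0.000023 × 4000) = 0.912105
Series (B and C): 0.941765 × 0.912105 = 0.858989
Series (D and E): 0.984521 × 0.912105 = 0.897987
Parallel (A, [0.858989], and [0.897987]): 1 − (1 − 0.963483)(1 − 0.858989)(1 − 0.897987) = 0.9995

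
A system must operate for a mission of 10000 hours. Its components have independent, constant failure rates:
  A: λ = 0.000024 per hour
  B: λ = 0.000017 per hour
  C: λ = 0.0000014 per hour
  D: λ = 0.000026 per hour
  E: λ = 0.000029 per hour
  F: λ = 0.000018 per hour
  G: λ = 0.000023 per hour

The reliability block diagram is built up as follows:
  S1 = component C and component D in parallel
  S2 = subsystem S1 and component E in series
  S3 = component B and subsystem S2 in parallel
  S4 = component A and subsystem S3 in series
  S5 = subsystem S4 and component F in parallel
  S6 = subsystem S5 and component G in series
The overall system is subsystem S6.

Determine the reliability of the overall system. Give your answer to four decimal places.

0.7625

R(A) = exp(−0.000024 × 10000) = 0.786628
R(B) = exp(−0.000017 × 10000) = 0.843665
R(C) = exp(−0.0000014 × 10000) = 0.986098
R(D) = exp(−0.000026 × 10000) = 0.771052
R(E) = exp(−0.000029 × 10000) = 0.748264
R(F) = exp(−0.000018 × 10000) = 0.835270
R(G) = exp(−0.000023 × 10000) = 0.794534
Parallel (C and D): 1 − (1 − 0.986098)(1 − 0.771052) = 0.996817
Series ([0.996817] and E): 0.996817 × 0.748264 = 0.745882
Parallel (B and [0.745882]): 1 − (1 − 0.843665)(1 − 0.745882) = 0.960272
Series (A and [0.960272]): 0.786628 × 0.960272 = 0.755377
Parallel ([0.755377] and F): 1 − (1 − 0.755377)(1 − 0.835270) = 0.959703
Series ([0.959703] and G): 0.959703 × 0.794534 = 0.7625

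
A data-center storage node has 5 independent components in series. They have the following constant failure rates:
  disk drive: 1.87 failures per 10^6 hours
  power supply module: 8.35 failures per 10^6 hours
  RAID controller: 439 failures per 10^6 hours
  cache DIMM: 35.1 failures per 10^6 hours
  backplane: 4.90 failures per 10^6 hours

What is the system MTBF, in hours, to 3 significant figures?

Series of exponential components: λ_sys = Σ λ_i
λ_sys = 0.00000187 + 0.00000835 + 0.000439 + 0.0000351 + 0.00000490 = 4.8922e-04 /h
MTBF = 1 / λ_sys = 2040 h

2040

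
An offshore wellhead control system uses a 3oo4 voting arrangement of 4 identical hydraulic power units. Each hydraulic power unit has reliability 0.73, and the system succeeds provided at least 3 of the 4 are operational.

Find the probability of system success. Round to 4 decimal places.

0.7041

R = Σ_{i=3}^{4} C(4,i) p^i (1−p)^{4−i} with p = 0.73
C(4,3)·0.73^3·0.27^1 = 0.420138
C(4,4)·0.73^4·0.27^0 = 0.283982
Sum = 0.7041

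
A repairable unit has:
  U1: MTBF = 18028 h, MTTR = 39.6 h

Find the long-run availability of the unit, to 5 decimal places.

0.99781

A(U1) = MTBF/(MTBF+MTTR) = 18028/(18028+39.6) = 0.99781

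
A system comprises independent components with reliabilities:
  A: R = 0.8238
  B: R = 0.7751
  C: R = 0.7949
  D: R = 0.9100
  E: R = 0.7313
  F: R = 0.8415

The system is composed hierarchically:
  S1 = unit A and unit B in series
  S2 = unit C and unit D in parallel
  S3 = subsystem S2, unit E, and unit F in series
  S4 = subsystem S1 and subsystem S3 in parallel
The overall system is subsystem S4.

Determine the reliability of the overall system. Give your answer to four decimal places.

0.8569

Series (A and B): 0.823800 × 0.775100 = 0.638527
Parallel (C and D): 1 − (1 − 0.794900)(1 − 0.910000) = 0.981541
Series ([0.981541], E, and F): 0.981541 × 0.731300 × 0.841500 = 0.604029
Parallel ([0.638527] and [0.604029]): 1 − (1 − 0.638527)(1 − 0.604029) = 0.8569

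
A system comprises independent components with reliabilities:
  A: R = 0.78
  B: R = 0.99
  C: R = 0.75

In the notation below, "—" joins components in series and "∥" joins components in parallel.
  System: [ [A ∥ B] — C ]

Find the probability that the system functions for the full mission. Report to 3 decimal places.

0.748

Parallel (A and B): 1 − (1 − 0.78000)(1 − 0.99000) = 0.99780
Series ([0.99780] and C): 0.99780 × 0.75000 = 0.748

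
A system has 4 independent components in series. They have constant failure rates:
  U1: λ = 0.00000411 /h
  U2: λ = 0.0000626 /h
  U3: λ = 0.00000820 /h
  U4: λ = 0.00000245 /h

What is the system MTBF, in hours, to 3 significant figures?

Series of exponential components: λ_sys = Σ λ_i
λ_sys = 0.00000411 + 0.0000626 + 0.00000820 + 0.00000245 = 7.7360e-05 /h
MTBF = 1 / λ_sys = 12900 h

12900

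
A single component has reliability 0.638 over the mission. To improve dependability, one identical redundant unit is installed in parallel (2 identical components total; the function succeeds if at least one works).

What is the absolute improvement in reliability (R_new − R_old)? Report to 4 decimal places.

R_before = 0.638
R_after = 1 − (1 − 0.638)^2 = 0.8690
ΔR = 0.8690 − 0.638 = 0.2310

0.2310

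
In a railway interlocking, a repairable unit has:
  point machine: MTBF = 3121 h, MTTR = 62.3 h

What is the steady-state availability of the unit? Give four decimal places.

A(point machine) = MTBF/(MTBF+MTTR) = 3121/(3121+62.3) = 0.9804

0.9804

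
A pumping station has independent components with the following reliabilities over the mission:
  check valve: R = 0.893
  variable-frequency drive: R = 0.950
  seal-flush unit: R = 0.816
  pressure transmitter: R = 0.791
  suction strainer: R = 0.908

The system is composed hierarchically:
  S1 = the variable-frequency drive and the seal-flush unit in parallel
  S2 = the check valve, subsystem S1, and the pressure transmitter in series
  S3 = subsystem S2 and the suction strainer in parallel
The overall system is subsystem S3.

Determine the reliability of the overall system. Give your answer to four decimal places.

0.9724

Parallel (variable-frequency drive and seal-flush unit): 1 − (1 − 0.950000)(1 − 0.816000) = 0.990800
Series (check valve, [0.990800], and pressure transmitter): 0.893000 × 0.990800 × 0.791000 = 0.699864
Parallel ([0.699864] and suction strainer): 1 − (1 − 0.699864)(1 − 0.908000) = 0.9724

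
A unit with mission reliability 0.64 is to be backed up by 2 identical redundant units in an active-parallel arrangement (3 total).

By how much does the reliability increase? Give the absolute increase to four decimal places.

R_before = 0.64
R_after = 1 − (1 − 0.64)^3 = 0.9533
ΔR = 0.9533 − 0.64 = 0.3133

0.3133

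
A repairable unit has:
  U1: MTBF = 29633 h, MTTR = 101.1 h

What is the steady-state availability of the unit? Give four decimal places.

A(U1) = MTBF/(MTBF+MTTR) = 29633/(29633+101.1) = 0.9966

0.9966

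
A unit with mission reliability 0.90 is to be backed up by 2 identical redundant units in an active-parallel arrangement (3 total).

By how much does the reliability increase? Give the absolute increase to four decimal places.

R_before = 0.90
R_after = 1 − (1 − 0.90)^3 = 0.9990
ΔR = 0.9990 − 0.90 = 0.0990

0.0990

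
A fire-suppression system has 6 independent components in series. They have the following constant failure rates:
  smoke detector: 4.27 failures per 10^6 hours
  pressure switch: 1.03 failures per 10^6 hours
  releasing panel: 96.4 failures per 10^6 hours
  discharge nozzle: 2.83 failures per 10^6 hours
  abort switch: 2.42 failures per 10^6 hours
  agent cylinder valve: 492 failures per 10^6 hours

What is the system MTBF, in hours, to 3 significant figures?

1670

Series of exponential components: λ_sys = Σ λ_i
λ_sys = 0.00000427 + 0.00000103 + 0.0000964 + 0.00000283 + 0.00000242 + 0.000492 = 5.9895e-04 /h
MTBF = 1 / λ_sys = 1670 h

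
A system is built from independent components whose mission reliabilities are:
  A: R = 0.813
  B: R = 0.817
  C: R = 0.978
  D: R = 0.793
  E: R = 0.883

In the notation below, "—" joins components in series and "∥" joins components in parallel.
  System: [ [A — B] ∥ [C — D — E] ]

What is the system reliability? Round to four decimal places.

Series (A and B): 0.813000 × 0.817000 = 0.664221
Series (C, D, and E): 0.978000 × 0.793000 × 0.883000 = 0.684814
Parallel ([0.664221] and [0.684814]): 1 − (1 − 0.664221)(1 − 0.684814) = 0.8942

0.8942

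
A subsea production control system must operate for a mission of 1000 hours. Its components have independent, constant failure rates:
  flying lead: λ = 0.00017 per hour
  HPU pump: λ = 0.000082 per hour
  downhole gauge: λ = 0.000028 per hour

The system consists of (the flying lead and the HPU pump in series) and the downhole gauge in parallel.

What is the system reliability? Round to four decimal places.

0.9938

R(flying lead) = exp(−0.00017 × 1000) = 0.843665
R(HPU pump) = exp(−0.000082 × 1000) = 0.921272
R(downhole gauge) = exp(−0.000028 × 1000) = 0.972388
Series (flying lead and HPU pump): 0.843665 × 0.921272 = 0.777245
Parallel ([0.777245] and downhole gauge): 1 − (1 − 0.777245)(1 − 0.972388) = 0.9938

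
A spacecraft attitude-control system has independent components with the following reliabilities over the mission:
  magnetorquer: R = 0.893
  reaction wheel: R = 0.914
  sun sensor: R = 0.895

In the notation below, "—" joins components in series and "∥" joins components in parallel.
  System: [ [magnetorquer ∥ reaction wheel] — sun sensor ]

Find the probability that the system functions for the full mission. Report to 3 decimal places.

Parallel (magnetorquer and reaction wheel): 1 − (1 − 0.89300)(1 − 0.91400) = 0.99080
Series ([0.99080] and sun sensor): 0.99080 × 0.89500 = 0.887

0.887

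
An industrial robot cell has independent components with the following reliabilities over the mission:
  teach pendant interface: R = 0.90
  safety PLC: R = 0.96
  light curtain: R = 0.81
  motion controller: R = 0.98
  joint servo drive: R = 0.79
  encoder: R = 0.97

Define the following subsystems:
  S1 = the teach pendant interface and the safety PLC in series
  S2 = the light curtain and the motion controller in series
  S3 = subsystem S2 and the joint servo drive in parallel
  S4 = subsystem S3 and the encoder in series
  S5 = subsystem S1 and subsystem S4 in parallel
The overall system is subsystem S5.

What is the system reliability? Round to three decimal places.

0.990

Series (teach pendant interface and safety PLC): 0.90000 × 0.96000 = 0.86400
Series (light curtain and motion controller): 0.81000 × 0.98000 = 0.79380
Parallel ([0.79380] and joint servo drive): 1 − (1 − 0.79380)(1 − 0.79000) = 0.95670
Series ([0.95670] and encoder): 0.95670 × 0.97000 = 0.92800
Parallel ([0.86400] and [0.92800]): 1 − (1 − 0.86400)(1 − 0.92800) = 0.990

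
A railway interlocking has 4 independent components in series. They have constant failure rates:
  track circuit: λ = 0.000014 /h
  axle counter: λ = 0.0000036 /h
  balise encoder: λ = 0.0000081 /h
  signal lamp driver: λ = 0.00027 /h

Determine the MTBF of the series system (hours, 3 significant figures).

Series of exponential components: λ_sys = Σ λ_i
λ_sys = 0.000014 + 0.0000036 + 0.0000081 + 0.00027 = 2.9570e-04 /h
MTBF = 1 / λ_sys = 3380 h

3380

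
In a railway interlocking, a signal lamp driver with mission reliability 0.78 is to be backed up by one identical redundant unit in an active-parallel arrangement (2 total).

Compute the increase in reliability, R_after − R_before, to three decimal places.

0.172

R_before = 0.78
R_after = 1 − (1 − 0.78)^2 = 0.952
ΔR = 0.952 − 0.78 = 0.172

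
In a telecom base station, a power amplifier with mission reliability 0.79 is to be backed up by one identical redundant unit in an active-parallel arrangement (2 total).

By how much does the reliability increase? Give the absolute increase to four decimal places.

0.1659

R_before = 0.79
R_after = 1 − (1 − 0.79)^2 = 0.9559
ΔR = 0.9559 − 0.79 = 0.1659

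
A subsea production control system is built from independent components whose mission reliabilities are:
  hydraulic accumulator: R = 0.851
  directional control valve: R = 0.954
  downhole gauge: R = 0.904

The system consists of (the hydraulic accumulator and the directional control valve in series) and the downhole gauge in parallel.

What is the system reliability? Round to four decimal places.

Series (hydraulic accumulator and directional control valve): 0.851000 × 0.954000 = 0.811854
Parallel ([0.811854] and downhole gauge): 1 − (1 − 0.811854)(1 − 0.904000) = 0.9819

0.9819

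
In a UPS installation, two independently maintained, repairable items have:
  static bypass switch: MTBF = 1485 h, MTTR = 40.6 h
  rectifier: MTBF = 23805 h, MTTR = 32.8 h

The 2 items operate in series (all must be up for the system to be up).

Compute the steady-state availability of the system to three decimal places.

A(static bypass switch) = MTBF/(MTBF+MTTR) = 1485/(1485+40.6) = 0.973388
A(rectifier) = MTBF/(MTBF+MTTR) = 23805/(23805+32.8) = 0.998624
Series availability: 0.973388 × 0.998624 = 0.972

0.972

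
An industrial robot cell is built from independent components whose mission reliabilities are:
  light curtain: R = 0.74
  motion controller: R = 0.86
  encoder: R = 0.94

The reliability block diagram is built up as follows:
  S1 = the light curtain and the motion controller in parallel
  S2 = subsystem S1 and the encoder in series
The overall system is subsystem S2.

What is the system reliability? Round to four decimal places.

Parallel (light curtain and motion controller): 1 − (1 − 0.740000)(1 − 0.860000) = 0.963600
Series ([0.963600] and encoder): 0.963600 × 0.940000 = 0.9058

0.9058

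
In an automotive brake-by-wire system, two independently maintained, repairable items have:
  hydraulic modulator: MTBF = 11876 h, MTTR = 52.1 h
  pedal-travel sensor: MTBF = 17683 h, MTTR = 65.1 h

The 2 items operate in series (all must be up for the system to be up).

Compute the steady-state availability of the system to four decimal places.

A(hydraulic modulator) = MTBF/(MTBF+MTTR) = 11876/(11876+52.1) = 0.995632
A(pedal-travel sensor) = MTBF/(MTBF+MTTR) = 17683/(17683+65.1) = 0.996332
Series availability: 0.995632 × 0.996332 = 0.9920

0.9920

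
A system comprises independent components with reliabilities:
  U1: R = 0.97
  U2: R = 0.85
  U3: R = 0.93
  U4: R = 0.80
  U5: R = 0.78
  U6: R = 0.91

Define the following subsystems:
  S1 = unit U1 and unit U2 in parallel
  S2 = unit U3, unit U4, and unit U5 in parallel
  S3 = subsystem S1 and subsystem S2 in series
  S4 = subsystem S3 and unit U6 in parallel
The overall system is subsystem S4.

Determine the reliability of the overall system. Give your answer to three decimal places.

0.999

Parallel (U1 and U2): 1 − (1 − 0.97000)(1 − 0.85000) = 0.99550
Parallel (U3, U4, and U5): 1 − (1 − 0.93000)(1 − 0.80000)(1 − 0.78000) = 0.99692
Series ([0.99550] and [0.99692]): 0.99550 × 0.99692 = 0.99243
Parallel ([0.99243] and U6): 1 − (1 − 0.99243)(1 − 0.91000) = 0.999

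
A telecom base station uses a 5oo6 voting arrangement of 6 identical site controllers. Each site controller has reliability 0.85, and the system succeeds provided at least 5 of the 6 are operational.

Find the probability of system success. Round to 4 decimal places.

0.7765

R = Σ_{i=5}^{6} C(6,i) p^i (1−p)^{6−i} with p = 0.85
C(6,5)·0.85^5·0.15^1 = 0.399335
C(6,6)·0.85^6·0.15^0 = 0.377150
Sum = 0.7765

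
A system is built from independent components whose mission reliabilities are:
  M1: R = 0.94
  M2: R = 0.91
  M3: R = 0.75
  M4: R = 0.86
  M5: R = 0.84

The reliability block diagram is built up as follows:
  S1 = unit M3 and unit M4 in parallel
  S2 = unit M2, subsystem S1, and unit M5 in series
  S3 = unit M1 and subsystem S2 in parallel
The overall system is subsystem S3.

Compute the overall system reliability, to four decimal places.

0.9843

Parallel (M3 and M4): 1 − (1 − 0.750000)(1 − 0.860000) = 0.965000
Series (M2, [0.965000], and M5): 0.910000 × 0.965000 × 0.840000 = 0.737646
Parallel (M1 and [0.737646]): 1 − (1 − 0.940000)(1 − 0.737646) = 0.9843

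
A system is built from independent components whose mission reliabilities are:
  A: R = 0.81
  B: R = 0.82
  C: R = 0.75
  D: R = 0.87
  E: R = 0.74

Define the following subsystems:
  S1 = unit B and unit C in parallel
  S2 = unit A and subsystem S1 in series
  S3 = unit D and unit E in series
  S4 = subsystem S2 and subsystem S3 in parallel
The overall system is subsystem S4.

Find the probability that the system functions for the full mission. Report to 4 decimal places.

Parallel (B and C): 1 − (1 − 0.820000)(1 − 0.750000) = 0.955000
Series (A and [0.955000]): 0.810000 × 0.955000 = 0.773550
Series (D and E): 0.870000 × 0.740000 = 0.643800
Parallel ([0.773550] and [0.643800]): 1 − (1 − 0.773550)(1 − 0.643800) = 0.9193

0.9193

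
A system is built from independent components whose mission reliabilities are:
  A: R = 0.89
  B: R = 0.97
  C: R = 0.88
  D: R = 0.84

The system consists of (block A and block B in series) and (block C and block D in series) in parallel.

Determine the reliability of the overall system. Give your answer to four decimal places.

0.9643

Series (A and B): 0.890000 × 0.970000 = 0.863300
Series (C and D): 0.880000 × 0.840000 = 0.739200
Parallel ([0.863300] and [0.739200]): 1 − (1 − 0.863300)(1 − 0.739200) = 0.9643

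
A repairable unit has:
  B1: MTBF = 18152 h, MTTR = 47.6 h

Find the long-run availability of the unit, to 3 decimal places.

A(B1) = MTBF/(MTBF+MTTR) = 18152/(18152+47.6) = 0.997

0.997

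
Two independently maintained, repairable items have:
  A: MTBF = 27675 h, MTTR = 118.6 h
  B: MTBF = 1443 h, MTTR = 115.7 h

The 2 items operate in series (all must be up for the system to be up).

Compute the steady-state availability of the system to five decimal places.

A(A) = MTBF/(MTBF+MTTR) = 27675/(27675+118.6) = 0.995733
A(B) = MTBF/(MTBF+MTTR) = 1443/(1443+115.7) = 0.925771
Series availability: 0.995733 × 0.925771 = 0.92182

0.92182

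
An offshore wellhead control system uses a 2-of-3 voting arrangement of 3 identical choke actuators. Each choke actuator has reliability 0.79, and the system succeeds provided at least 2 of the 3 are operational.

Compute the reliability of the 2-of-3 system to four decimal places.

R = Σ_{i=2}^{3} C(3,i) p^i (1−p)^{3−i} with p = 0.79
C(3,2)·0.79^2·0.21^1 = 0.393183
C(3,3)·0.79^3·0.21^0 = 0.493039
Sum = 0.8862

0.8862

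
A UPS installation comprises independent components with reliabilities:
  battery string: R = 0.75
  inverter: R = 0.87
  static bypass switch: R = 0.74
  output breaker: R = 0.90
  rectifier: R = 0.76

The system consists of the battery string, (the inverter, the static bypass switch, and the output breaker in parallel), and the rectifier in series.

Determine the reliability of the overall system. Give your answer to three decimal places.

Parallel (inverter, static bypass switch, and output breaker): 1 − (1 − 0.87000)(1 − 0.74000)(1 − 0.90000) = 0.99662
Series (battery string, [0.99662], and rectifier): 0.75000 × 0.99662 × 0.76000 = 0.568

0.568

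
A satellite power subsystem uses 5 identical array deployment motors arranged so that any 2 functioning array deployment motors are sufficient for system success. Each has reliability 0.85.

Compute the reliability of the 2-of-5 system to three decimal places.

R = Σ_{i=2}^{5} C(5,i) p^i (1−p)^{5−i} with p = 0.85
C(5,2)·0.85^2·0.15^3 = 0.02438
C(5,3)·0.85^3·0.15^2 = 0.13818
C(5,4)·0.85^4·0.15^1 = 0.39150
C(5,5)·0.85^5·0.15^0 = 0.44371
Sum = 0.998

0.998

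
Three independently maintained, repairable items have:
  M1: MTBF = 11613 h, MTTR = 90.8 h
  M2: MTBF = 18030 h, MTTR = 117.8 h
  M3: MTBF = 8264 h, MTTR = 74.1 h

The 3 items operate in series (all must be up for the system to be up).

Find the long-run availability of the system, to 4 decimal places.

0.9770

A(M1) = MTBF/(MTBF+MTTR) = 11613/(11613+90.8) = 0.992242
A(M2) = MTBF/(MTBF+MTTR) = 18030/(18030+117.8) = 0.993509
A(M3) = MTBF/(MTBF+MTTR) = 8264/(8264+74.1) = 0.991113
Series availability: 0.992242 × 0.993509 × 0.991113 = 0.9770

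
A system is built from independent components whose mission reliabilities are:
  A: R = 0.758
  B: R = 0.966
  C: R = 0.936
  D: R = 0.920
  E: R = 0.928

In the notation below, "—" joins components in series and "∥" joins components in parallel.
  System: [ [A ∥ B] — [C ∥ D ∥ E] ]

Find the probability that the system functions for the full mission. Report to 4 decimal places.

0.9914

Parallel (A and B): 1 − (1 − 0.758000)(1 − 0.966000) = 0.991772
Parallel (C, D, and E): 1 − (1 − 0.936000)(1 − 0.920000)(1 − 0.928000) = 0.999631
Series ([0.991772] and [0.999631]): 0.991772 × 0.999631 = 0.9914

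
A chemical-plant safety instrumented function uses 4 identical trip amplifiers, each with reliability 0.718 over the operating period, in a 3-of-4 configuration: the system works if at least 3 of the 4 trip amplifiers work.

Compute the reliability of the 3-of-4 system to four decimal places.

R = Σ_{i=3}^{4} C(4,i) p^i (1−p)^{4−i} with p = 0.718
C(4,3)·0.718^3·0.282^1 = 0.417525
C(4,4)·0.718^4·0.282^0 = 0.265765
Sum = 0.6833

0.6833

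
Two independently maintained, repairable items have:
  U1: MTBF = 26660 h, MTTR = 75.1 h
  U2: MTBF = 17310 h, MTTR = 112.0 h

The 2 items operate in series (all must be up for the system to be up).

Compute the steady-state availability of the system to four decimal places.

A(U1) = MTBF/(MTBF+MTTR) = 26660/(26660+75.1) = 0.997191
A(U2) = MTBF/(MTBF+MTTR) = 17310/(17310+112.0) = 0.993571
Series availability: 0.997191 × 0.993571 = 0.9908

0.9908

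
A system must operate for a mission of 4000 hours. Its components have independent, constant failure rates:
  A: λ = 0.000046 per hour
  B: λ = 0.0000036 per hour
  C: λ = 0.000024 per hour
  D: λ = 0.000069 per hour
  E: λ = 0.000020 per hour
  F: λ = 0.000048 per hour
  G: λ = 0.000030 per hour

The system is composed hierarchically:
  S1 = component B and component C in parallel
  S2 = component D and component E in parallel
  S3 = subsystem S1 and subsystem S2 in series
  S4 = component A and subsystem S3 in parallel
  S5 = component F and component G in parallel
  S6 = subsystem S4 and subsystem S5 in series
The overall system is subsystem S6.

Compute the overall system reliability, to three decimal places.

0.977

R(A) = exp(−0.000046 × 4000) = 0.83194
R(B) = exp(−0.0000036 × 4000) = 0.98570
R(C) = exp(−0.000024 × 4000) = 0.90846
R(D) = exp(−0.000069 × 4000) = 0.75881
R(E) = exp(−0.000020 × 4000) = 0.92312
R(F) = exp(−0.000048 × 4000) = 0.82531
R(G) = exp(−0.000030 × 4000) = 0.88692
Parallel (B and C): 1 − (1 − 0.98570)(1 − 0.90846) = 0.99869
Parallel (D and E): 1 − (1 − 0.75881)(1 − 0.92312) = 0.98146
Series ([0.99869] and [0.98146]): 0.99869 × 0.98146 = 0.98017
Parallel (A and [0.98017]): 1 − (1 − 0.83194)(1 − 0.98017) = 0.99667
Parallel (F and G): 1 − (1 − 0.82531)(1 − 0.88692) = 0.98025
Series ([0.99667] and [0.98025]): 0.99667 × 0.98025 = 0.977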